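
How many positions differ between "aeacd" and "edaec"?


Comparing "aeacd" and "edaec" position by position:
  Position 0: 'a' vs 'e' => DIFFER
  Position 1: 'e' vs 'd' => DIFFER
  Position 2: 'a' vs 'a' => same
  Position 3: 'c' vs 'e' => DIFFER
  Position 4: 'd' vs 'c' => DIFFER
Positions that differ: 4

4


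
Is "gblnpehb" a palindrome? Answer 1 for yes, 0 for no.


Input: gblnpehb
Reversed: bhepnlbg
  Compare pos 0 ('g') with pos 7 ('b'): MISMATCH
  Compare pos 1 ('b') with pos 6 ('h'): MISMATCH
  Compare pos 2 ('l') with pos 5 ('e'): MISMATCH
  Compare pos 3 ('n') with pos 4 ('p'): MISMATCH
Result: not a palindrome

0


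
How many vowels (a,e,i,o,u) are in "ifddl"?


Input: ifddl
Checking each character:
  'i' at position 0: vowel (running total: 1)
  'f' at position 1: consonant
  'd' at position 2: consonant
  'd' at position 3: consonant
  'l' at position 4: consonant
Total vowels: 1

1


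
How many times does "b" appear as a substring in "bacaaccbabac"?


Searching for "b" in "bacaaccbabac"
Scanning each position:
  Position 0: "b" => MATCH
  Position 1: "a" => no
  Position 2: "c" => no
  Position 3: "a" => no
  Position 4: "a" => no
  Position 5: "c" => no
  Position 6: "c" => no
  Position 7: "b" => MATCH
  Position 8: "a" => no
  Position 9: "b" => MATCH
  Position 10: "a" => no
  Position 11: "c" => no
Total occurrences: 3

3


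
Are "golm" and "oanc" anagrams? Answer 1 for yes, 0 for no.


Strings: "golm", "oanc"
Sorted first:  glmo
Sorted second: acno
Differ at position 0: 'g' vs 'a' => not anagrams

0


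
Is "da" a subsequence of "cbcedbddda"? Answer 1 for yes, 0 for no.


Check if "da" is a subsequence of "cbcedbddda"
Greedy scan:
  Position 0 ('c'): no match needed
  Position 1 ('b'): no match needed
  Position 2 ('c'): no match needed
  Position 3 ('e'): no match needed
  Position 4 ('d'): matches sub[0] = 'd'
  Position 5 ('b'): no match needed
  Position 6 ('d'): no match needed
  Position 7 ('d'): no match needed
  Position 8 ('d'): no match needed
  Position 9 ('a'): matches sub[1] = 'a'
All 2 characters matched => is a subsequence

1


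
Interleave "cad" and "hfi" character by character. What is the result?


Interleaving "cad" and "hfi":
  Position 0: 'c' from first, 'h' from second => "ch"
  Position 1: 'a' from first, 'f' from second => "af"
  Position 2: 'd' from first, 'i' from second => "di"
Result: chafdi

chafdi


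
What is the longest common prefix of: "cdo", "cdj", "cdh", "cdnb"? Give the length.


Words: cdo, cdj, cdh, cdnb
  Position 0: all 'c' => match
  Position 1: all 'd' => match
  Position 2: ('o', 'j', 'h', 'n') => mismatch, stop
LCP = "cd" (length 2)

2


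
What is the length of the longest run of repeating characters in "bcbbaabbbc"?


Input: "bcbbaabbbc"
Scanning for longest run:
  Position 1 ('c'): new char, reset run to 1
  Position 2 ('b'): new char, reset run to 1
  Position 3 ('b'): continues run of 'b', length=2
  Position 4 ('a'): new char, reset run to 1
  Position 5 ('a'): continues run of 'a', length=2
  Position 6 ('b'): new char, reset run to 1
  Position 7 ('b'): continues run of 'b', length=2
  Position 8 ('b'): continues run of 'b', length=3
  Position 9 ('c'): new char, reset run to 1
Longest run: 'b' with length 3

3


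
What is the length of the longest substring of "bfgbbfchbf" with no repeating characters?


Input: "bfgbbfchbf"
Sliding window (track last position of each char):
  Position 0 ('b'): window [0,0] length 1 -- new best
  Position 1 ('f'): window [0,1] length 2 -- new best
  Position 2 ('g'): window [0,2] length 3 -- new best
  Position 3 ('b'): repeat (last at 0), move window start to 1
  Position 3 ('b'): window [1,3] length 3
  Position 4 ('b'): repeat (last at 3), move window start to 4
  Position 4 ('b'): window [4,4] length 1
  Position 5 ('f'): window [4,5] length 2
  Position 6 ('c'): window [4,6] length 3
  Position 7 ('h'): window [4,7] length 4 -- new best
  Position 8 ('b'): repeat (last at 4), move window start to 5
  Position 8 ('b'): window [5,8] length 4
  Position 9 ('f'): repeat (last at 5), move window start to 6
  Position 9 ('f'): window [6,9] length 4
Longest substring with no repeats: "bfch" with length 4

4


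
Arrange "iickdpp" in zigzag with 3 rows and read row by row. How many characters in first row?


Zigzag "iickdpp" into 3 rows:
Placing characters:
  'i' => row 0
  'i' => row 1
  'c' => row 2
  'k' => row 1
  'd' => row 0
  'p' => row 1
  'p' => row 2
Rows:
  Row 0: "id"
  Row 1: "ikp"
  Row 2: "cp"
First row length: 2

2


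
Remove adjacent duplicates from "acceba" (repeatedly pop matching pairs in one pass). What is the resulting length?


Input: acceba
Stack-based adjacent duplicate removal:
  Read 'a': push. Stack: a
  Read 'c': push. Stack: ac
  Read 'c': matches stack top 'c' => pop. Stack: a
  Read 'e': push. Stack: ae
  Read 'b': push. Stack: aeb
  Read 'a': push. Stack: aeba
Final stack: "aeba" (length 4)

4


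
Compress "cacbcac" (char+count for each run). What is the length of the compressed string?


Input: cacbcac
Runs:
  'c' x 1 => "c1"
  'a' x 1 => "a1"
  'c' x 1 => "c1"
  'b' x 1 => "b1"
  'c' x 1 => "c1"
  'a' x 1 => "a1"
  'c' x 1 => "c1"
Compressed: "c1a1c1b1c1a1c1"
Compressed length: 14

14


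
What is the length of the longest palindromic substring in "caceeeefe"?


Input: "caceeeefe"
Checking substrings for palindromes:
  [3:7] "eeee" (len 4) => palindrome
  [0:3] "cac" (len 3) => palindrome
  [3:6] "eee" (len 3) => palindrome
  [4:7] "eee" (len 3) => palindrome
  [6:9] "efe" (len 3) => palindrome
  [3:5] "ee" (len 2) => palindrome
Longest palindromic substring: "eeee" with length 4

4


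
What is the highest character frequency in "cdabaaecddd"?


Input: cdabaaecddd
Character counts:
  'a': 3
  'b': 1
  'c': 2
  'd': 4
  'e': 1
Maximum frequency: 4

4


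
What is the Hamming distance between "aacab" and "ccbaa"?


Comparing "aacab" and "ccbaa" position by position:
  Position 0: 'a' vs 'c' => differ
  Position 1: 'a' vs 'c' => differ
  Position 2: 'c' vs 'b' => differ
  Position 3: 'a' vs 'a' => same
  Position 4: 'b' vs 'a' => differ
Total differences (Hamming distance): 4

4


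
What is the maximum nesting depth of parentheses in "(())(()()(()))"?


Input: "(())(()()(()))"
Tracking depth:
  Position 0 '(': depth becomes 1
  Position 1 '(': depth becomes 2
  Position 2 ')': depth becomes 1
  Position 3 ')': depth becomes 0
  Position 4 '(': depth becomes 1
  Position 5 '(': depth becomes 2
  Position 6 ')': depth becomes 1
  Position 7 '(': depth becomes 2
  Position 8 ')': depth becomes 1
  Position 9 '(': depth becomes 2
  Position 10 '(': depth becomes 3
  Position 11 ')': depth becomes 2
  Position 12 ')': depth becomes 1
  Position 13 ')': depth becomes 0
Maximum depth reached: 3

3


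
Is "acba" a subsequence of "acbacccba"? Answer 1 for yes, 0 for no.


Check if "acba" is a subsequence of "acbacccba"
Greedy scan:
  Position 0 ('a'): matches sub[0] = 'a'
  Position 1 ('c'): matches sub[1] = 'c'
  Position 2 ('b'): matches sub[2] = 'b'
  Position 3 ('a'): matches sub[3] = 'a'
  Position 4 ('c'): no match needed
  Position 5 ('c'): no match needed
  Position 6 ('c'): no match needed
  Position 7 ('b'): no match needed
  Position 8 ('a'): no match needed
All 4 characters matched => is a subsequence

1


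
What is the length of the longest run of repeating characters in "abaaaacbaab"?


Input: "abaaaacbaab"
Scanning for longest run:
  Position 1 ('b'): new char, reset run to 1
  Position 2 ('a'): new char, reset run to 1
  Position 3 ('a'): continues run of 'a', length=2
  Position 4 ('a'): continues run of 'a', length=3
  Position 5 ('a'): continues run of 'a', length=4
  Position 6 ('c'): new char, reset run to 1
  Position 7 ('b'): new char, reset run to 1
  Position 8 ('a'): new char, reset run to 1
  Position 9 ('a'): continues run of 'a', length=2
  Position 10 ('b'): new char, reset run to 1
Longest run: 'a' with length 4

4


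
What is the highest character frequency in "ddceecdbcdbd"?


Input: ddceecdbcdbd
Character counts:
  'b': 2
  'c': 3
  'd': 5
  'e': 2
Maximum frequency: 5

5


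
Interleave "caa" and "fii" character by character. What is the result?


Interleaving "caa" and "fii":
  Position 0: 'c' from first, 'f' from second => "cf"
  Position 1: 'a' from first, 'i' from second => "ai"
  Position 2: 'a' from first, 'i' from second => "ai"
Result: cfaiai

cfaiai


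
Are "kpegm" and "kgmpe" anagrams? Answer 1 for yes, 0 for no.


Strings: "kpegm", "kgmpe"
Sorted first:  egkmp
Sorted second: egkmp
Sorted forms match => anagrams

1


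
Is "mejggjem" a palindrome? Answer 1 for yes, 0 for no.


Input: mejggjem
Reversed: mejggjem
  Compare pos 0 ('m') with pos 7 ('m'): match
  Compare pos 1 ('e') with pos 6 ('e'): match
  Compare pos 2 ('j') with pos 5 ('j'): match
  Compare pos 3 ('g') with pos 4 ('g'): match
Result: palindrome

1


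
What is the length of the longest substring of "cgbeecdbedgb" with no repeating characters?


Input: "cgbeecdbedgb"
Sliding window (track last position of each char):
  Position 0 ('c'): window [0,0] length 1 -- new best
  Position 1 ('g'): window [0,1] length 2 -- new best
  Position 2 ('b'): window [0,2] length 3 -- new best
  Position 3 ('e'): window [0,3] length 4 -- new best
  Position 4 ('e'): repeat (last at 3), move window start to 4
  Position 4 ('e'): window [4,4] length 1
  Position 5 ('c'): window [4,5] length 2
  Position 6 ('d'): window [4,6] length 3
  Position 7 ('b'): window [4,7] length 4
  Position 8 ('e'): repeat (last at 4), move window start to 5
  Position 8 ('e'): window [5,8] length 4
  Position 9 ('d'): repeat (last at 6), move window start to 7
  Position 9 ('d'): window [7,9] length 3
  Position 10 ('g'): window [7,10] length 4
  Position 11 ('b'): repeat (last at 7), move window start to 8
  Position 11 ('b'): window [8,11] length 4
Longest substring with no repeats: "cgbe" with length 4

4


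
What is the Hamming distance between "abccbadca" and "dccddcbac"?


Comparing "abccbadca" and "dccddcbac" position by position:
  Position 0: 'a' vs 'd' => differ
  Position 1: 'b' vs 'c' => differ
  Position 2: 'c' vs 'c' => same
  Position 3: 'c' vs 'd' => differ
  Position 4: 'b' vs 'd' => differ
  Position 5: 'a' vs 'c' => differ
  Position 6: 'd' vs 'b' => differ
  Position 7: 'c' vs 'a' => differ
  Position 8: 'a' vs 'c' => differ
Total differences (Hamming distance): 8

8


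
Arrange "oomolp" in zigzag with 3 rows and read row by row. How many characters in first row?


Zigzag "oomolp" into 3 rows:
Placing characters:
  'o' => row 0
  'o' => row 1
  'm' => row 2
  'o' => row 1
  'l' => row 0
  'p' => row 1
Rows:
  Row 0: "ol"
  Row 1: "oop"
  Row 2: "m"
First row length: 2

2


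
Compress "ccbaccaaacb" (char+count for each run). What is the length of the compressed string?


Input: ccbaccaaacb
Runs:
  'c' x 2 => "c2"
  'b' x 1 => "b1"
  'a' x 1 => "a1"
  'c' x 2 => "c2"
  'a' x 3 => "a3"
  'c' x 1 => "c1"
  'b' x 1 => "b1"
Compressed: "c2b1a1c2a3c1b1"
Compressed length: 14

14


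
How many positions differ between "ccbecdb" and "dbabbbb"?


Comparing "ccbecdb" and "dbabbbb" position by position:
  Position 0: 'c' vs 'd' => DIFFER
  Position 1: 'c' vs 'b' => DIFFER
  Position 2: 'b' vs 'a' => DIFFER
  Position 3: 'e' vs 'b' => DIFFER
  Position 4: 'c' vs 'b' => DIFFER
  Position 5: 'd' vs 'b' => DIFFER
  Position 6: 'b' vs 'b' => same
Positions that differ: 6

6


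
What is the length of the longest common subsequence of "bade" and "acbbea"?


LCS of "bade" and "acbbea"
DP table:
           a    c    b    b    e    a
      0    0    0    0    0    0    0
  b   0    0    0    1    1    1    1
  a   0    1    1    1    1    1    2
  d   0    1    1    1    1    1    2
  e   0    1    1    1    1    2    2
LCS length = dp[4][6] = 2

2


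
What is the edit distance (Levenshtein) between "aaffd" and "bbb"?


Computing edit distance: "aaffd" -> "bbb"
DP table:
           b    b    b
      0    1    2    3
  a   1    1    2    3
  a   2    2    2    3
  f   3    3    3    3
  f   4    4    4    4
  d   5    5    5    5
Edit distance = dp[5][3] = 5

5


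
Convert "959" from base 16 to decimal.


Input: "959" in base 16
Positional expansion:
  Digit '9' (value 9) x 16^2 = 2304
  Digit '5' (value 5) x 16^1 = 80
  Digit '9' (value 9) x 16^0 = 9
Sum = 2393

2393


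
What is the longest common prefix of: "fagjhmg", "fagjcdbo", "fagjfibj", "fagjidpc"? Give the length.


Words: fagjhmg, fagjcdbo, fagjfibj, fagjidpc
  Position 0: all 'f' => match
  Position 1: all 'a' => match
  Position 2: all 'g' => match
  Position 3: all 'j' => match
  Position 4: ('h', 'c', 'f', 'i') => mismatch, stop
LCP = "fagj" (length 4)

4


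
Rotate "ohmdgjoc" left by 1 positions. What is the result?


Input: "ohmdgjoc", rotate left by 1
First 1 characters: "o"
Remaining characters: "hmdgjoc"
Concatenate remaining + first: "hmdgjoc" + "o" = "hmdgjoco"

hmdgjoco


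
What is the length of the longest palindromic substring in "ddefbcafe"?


Input: "ddefbcafe"
Checking substrings for palindromes:
  [0:2] "dd" (len 2) => palindrome
Longest palindromic substring: "dd" with length 2

2


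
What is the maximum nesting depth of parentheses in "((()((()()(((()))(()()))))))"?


Input: "((()((()()(((()))(()()))))))"
Tracking depth:
  Position 0 '(': depth becomes 1
  Position 1 '(': depth becomes 2
  Position 2 '(': depth becomes 3
  Position 3 ')': depth becomes 2
  Position 4 '(': depth becomes 3
  Position 5 '(': depth becomes 4
  Position 6 '(': depth becomes 5
  Position 7 ')': depth becomes 4
  Position 8 '(': depth becomes 5
  Position 9 ')': depth becomes 4
  Position 10 '(': depth becomes 5
  Position 11 '(': depth becomes 6
  Position 12 '(': depth becomes 7
  Position 13 '(': depth becomes 8
  Position 14 ')': depth becomes 7
  Position 15 ')': depth becomes 6
  Position 16 ')': depth becomes 5
  Position 17 '(': depth becomes 6
  Position 18 '(': depth becomes 7
  Position 19 ')': depth becomes 6
  Position 20 '(': depth becomes 7
  Position 21 ')': depth becomes 6
  Position 22 ')': depth becomes 5
  Position 23 ')': depth becomes 4
  Position 24 ')': depth becomes 3
  Position 25 ')': depth becomes 2
  Position 26 ')': depth becomes 1
  Position 27 ')': depth becomes 0
Maximum depth reached: 8

8


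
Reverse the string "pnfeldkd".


Input: pnfeldkd
Reading characters right to left:
  Position 7: 'd'
  Position 6: 'k'
  Position 5: 'd'
  Position 4: 'l'
  Position 3: 'e'
  Position 2: 'f'
  Position 1: 'n'
  Position 0: 'p'
Reversed: dkdlefnp

dkdlefnp


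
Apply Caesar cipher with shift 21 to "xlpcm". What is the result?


Caesar cipher: shift "xlpcm" by 21
  'x' (pos 23) + 21 = pos 18 = 's'
  'l' (pos 11) + 21 = pos 6 = 'g'
  'p' (pos 15) + 21 = pos 10 = 'k'
  'c' (pos 2) + 21 = pos 23 = 'x'
  'm' (pos 12) + 21 = pos 7 = 'h'
Result: sgkxh

sgkxh


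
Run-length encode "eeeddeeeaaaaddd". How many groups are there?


Input: eeeddeeeaaaaddd
Scanning for consecutive runs:
  Group 1: 'e' x 3 (positions 0-2)
  Group 2: 'd' x 2 (positions 3-4)
  Group 3: 'e' x 3 (positions 5-7)
  Group 4: 'a' x 4 (positions 8-11)
  Group 5: 'd' x 3 (positions 12-14)
Total groups: 5

5


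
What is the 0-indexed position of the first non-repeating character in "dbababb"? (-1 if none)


Input: dbababb
Character frequencies:
  'a': 2
  'b': 4
  'd': 1
Scanning left to right for freq == 1:
  Position 0 ('d'): unique! => answer = 0

0


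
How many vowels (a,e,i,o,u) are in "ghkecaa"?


Input: ghkecaa
Checking each character:
  'g' at position 0: consonant
  'h' at position 1: consonant
  'k' at position 2: consonant
  'e' at position 3: vowel (running total: 1)
  'c' at position 4: consonant
  'a' at position 5: vowel (running total: 2)
  'a' at position 6: vowel (running total: 3)
Total vowels: 3

3


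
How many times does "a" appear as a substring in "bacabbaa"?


Searching for "a" in "bacabbaa"
Scanning each position:
  Position 0: "b" => no
  Position 1: "a" => MATCH
  Position 2: "c" => no
  Position 3: "a" => MATCH
  Position 4: "b" => no
  Position 5: "b" => no
  Position 6: "a" => MATCH
  Position 7: "a" => MATCH
Total occurrences: 4

4


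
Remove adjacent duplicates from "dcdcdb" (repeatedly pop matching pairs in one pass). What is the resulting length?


Input: dcdcdb
Stack-based adjacent duplicate removal:
  Read 'd': push. Stack: d
  Read 'c': push. Stack: dc
  Read 'd': push. Stack: dcd
  Read 'c': push. Stack: dcdc
  Read 'd': push. Stack: dcdcd
  Read 'b': push. Stack: dcdcdb
Final stack: "dcdcdb" (length 6)

6


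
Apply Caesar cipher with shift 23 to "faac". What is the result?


Caesar cipher: shift "faac" by 23
  'f' (pos 5) + 23 = pos 2 = 'c'
  'a' (pos 0) + 23 = pos 23 = 'x'
  'a' (pos 0) + 23 = pos 23 = 'x'
  'c' (pos 2) + 23 = pos 25 = 'z'
Result: cxxz

cxxz


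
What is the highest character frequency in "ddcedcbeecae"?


Input: ddcedcbeecae
Character counts:
  'a': 1
  'b': 1
  'c': 3
  'd': 3
  'e': 4
Maximum frequency: 4

4


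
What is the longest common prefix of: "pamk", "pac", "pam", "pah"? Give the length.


Words: pamk, pac, pam, pah
  Position 0: all 'p' => match
  Position 1: all 'a' => match
  Position 2: ('m', 'c', 'm', 'h') => mismatch, stop
LCP = "pa" (length 2)

2


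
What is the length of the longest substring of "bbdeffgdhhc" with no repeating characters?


Input: "bbdeffgdhhc"
Sliding window (track last position of each char):
  Position 0 ('b'): window [0,0] length 1 -- new best
  Position 1 ('b'): repeat (last at 0), move window start to 1
  Position 1 ('b'): window [1,1] length 1
  Position 2 ('d'): window [1,2] length 2 -- new best
  Position 3 ('e'): window [1,3] length 3 -- new best
  Position 4 ('f'): window [1,4] length 4 -- new best
  Position 5 ('f'): repeat (last at 4), move window start to 5
  Position 5 ('f'): window [5,5] length 1
  Position 6 ('g'): window [5,6] length 2
  Position 7 ('d'): window [5,7] length 3
  Position 8 ('h'): window [5,8] length 4
  Position 9 ('h'): repeat (last at 8), move window start to 9
  Position 9 ('h'): window [9,9] length 1
  Position 10 ('c'): window [9,10] length 2
Longest substring with no repeats: "bdef" with length 4

4


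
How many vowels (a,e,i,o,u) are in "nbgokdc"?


Input: nbgokdc
Checking each character:
  'n' at position 0: consonant
  'b' at position 1: consonant
  'g' at position 2: consonant
  'o' at position 3: vowel (running total: 1)
  'k' at position 4: consonant
  'd' at position 5: consonant
  'c' at position 6: consonant
Total vowels: 1

1


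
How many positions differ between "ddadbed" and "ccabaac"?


Comparing "ddadbed" and "ccabaac" position by position:
  Position 0: 'd' vs 'c' => DIFFER
  Position 1: 'd' vs 'c' => DIFFER
  Position 2: 'a' vs 'a' => same
  Position 3: 'd' vs 'b' => DIFFER
  Position 4: 'b' vs 'a' => DIFFER
  Position 5: 'e' vs 'a' => DIFFER
  Position 6: 'd' vs 'c' => DIFFER
Positions that differ: 6

6


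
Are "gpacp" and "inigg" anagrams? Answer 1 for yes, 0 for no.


Strings: "gpacp", "inigg"
Sorted first:  acgpp
Sorted second: ggiin
Differ at position 0: 'a' vs 'g' => not anagrams

0


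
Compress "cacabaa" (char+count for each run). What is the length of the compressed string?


Input: cacabaa
Runs:
  'c' x 1 => "c1"
  'a' x 1 => "a1"
  'c' x 1 => "c1"
  'a' x 1 => "a1"
  'b' x 1 => "b1"
  'a' x 2 => "a2"
Compressed: "c1a1c1a1b1a2"
Compressed length: 12

12


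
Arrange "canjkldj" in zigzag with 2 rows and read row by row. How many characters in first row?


Zigzag "canjkldj" into 2 rows:
Placing characters:
  'c' => row 0
  'a' => row 1
  'n' => row 0
  'j' => row 1
  'k' => row 0
  'l' => row 1
  'd' => row 0
  'j' => row 1
Rows:
  Row 0: "cnkd"
  Row 1: "ajlj"
First row length: 4

4


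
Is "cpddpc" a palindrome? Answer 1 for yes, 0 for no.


Input: cpddpc
Reversed: cpddpc
  Compare pos 0 ('c') with pos 5 ('c'): match
  Compare pos 1 ('p') with pos 4 ('p'): match
  Compare pos 2 ('d') with pos 3 ('d'): match
Result: palindrome

1


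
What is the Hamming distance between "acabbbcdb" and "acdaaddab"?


Comparing "acabbbcdb" and "acdaaddab" position by position:
  Position 0: 'a' vs 'a' => same
  Position 1: 'c' vs 'c' => same
  Position 2: 'a' vs 'd' => differ
  Position 3: 'b' vs 'a' => differ
  Position 4: 'b' vs 'a' => differ
  Position 5: 'b' vs 'd' => differ
  Position 6: 'c' vs 'd' => differ
  Position 7: 'd' vs 'a' => differ
  Position 8: 'b' vs 'b' => same
Total differences (Hamming distance): 6

6


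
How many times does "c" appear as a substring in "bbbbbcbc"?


Searching for "c" in "bbbbbcbc"
Scanning each position:
  Position 0: "b" => no
  Position 1: "b" => no
  Position 2: "b" => no
  Position 3: "b" => no
  Position 4: "b" => no
  Position 5: "c" => MATCH
  Position 6: "b" => no
  Position 7: "c" => MATCH
Total occurrences: 2

2


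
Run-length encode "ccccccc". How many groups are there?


Input: ccccccc
Scanning for consecutive runs:
  Group 1: 'c' x 7 (positions 0-6)
Total groups: 1

1


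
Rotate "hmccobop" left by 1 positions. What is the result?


Input: "hmccobop", rotate left by 1
First 1 characters: "h"
Remaining characters: "mccobop"
Concatenate remaining + first: "mccobop" + "h" = "mccoboph"

mccoboph


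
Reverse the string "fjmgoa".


Input: fjmgoa
Reading characters right to left:
  Position 5: 'a'
  Position 4: 'o'
  Position 3: 'g'
  Position 2: 'm'
  Position 1: 'j'
  Position 0: 'f'
Reversed: aogmjf

aogmjf


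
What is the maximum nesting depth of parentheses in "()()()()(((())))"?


Input: "()()()()(((())))"
Tracking depth:
  Position 0 '(': depth becomes 1
  Position 1 ')': depth becomes 0
  Position 2 '(': depth becomes 1
  Position 3 ')': depth becomes 0
  Position 4 '(': depth becomes 1
  Position 5 ')': depth becomes 0
  Position 6 '(': depth becomes 1
  Position 7 ')': depth becomes 0
  Position 8 '(': depth becomes 1
  Position 9 '(': depth becomes 2
  Position 10 '(': depth becomes 3
  Position 11 '(': depth becomes 4
  Position 12 ')': depth becomes 3
  Position 13 ')': depth becomes 2
  Position 14 ')': depth becomes 1
  Position 15 ')': depth becomes 0
Maximum depth reached: 4

4


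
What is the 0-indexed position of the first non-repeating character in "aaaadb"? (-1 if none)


Input: aaaadb
Character frequencies:
  'a': 4
  'b': 1
  'd': 1
Scanning left to right for freq == 1:
  Position 0 ('a'): freq=4, skip
  Position 1 ('a'): freq=4, skip
  Position 2 ('a'): freq=4, skip
  Position 3 ('a'): freq=4, skip
  Position 4 ('d'): unique! => answer = 4

4


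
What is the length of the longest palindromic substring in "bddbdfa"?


Input: "bddbdfa"
Checking substrings for palindromes:
  [0:4] "bddb" (len 4) => palindrome
  [2:5] "dbd" (len 3) => palindrome
  [1:3] "dd" (len 2) => palindrome
Longest palindromic substring: "bddb" with length 4

4


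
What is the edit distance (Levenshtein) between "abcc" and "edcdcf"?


Computing edit distance: "abcc" -> "edcdcf"
DP table:
           e    d    c    d    c    f
      0    1    2    3    4    5    6
  a   1    1    2    3    4    5    6
  b   2    2    2    3    4    5    6
  c   3    3    3    2    3    4    5
  c   4    4    4    3    3    3    4
Edit distance = dp[4][6] = 4

4


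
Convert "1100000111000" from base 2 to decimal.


Input: "1100000111000" in base 2
Positional expansion:
  Digit '1' (value 1) x 2^12 = 4096
  Digit '1' (value 1) x 2^11 = 2048
  Digit '0' (value 0) x 2^10 = 0
  Digit '0' (value 0) x 2^9 = 0
  Digit '0' (value 0) x 2^8 = 0
  Digit '0' (value 0) x 2^7 = 0
  Digit '0' (value 0) x 2^6 = 0
  Digit '1' (value 1) x 2^5 = 32
  Digit '1' (value 1) x 2^4 = 16
  Digit '1' (value 1) x 2^3 = 8
  Digit '0' (value 0) x 2^2 = 0
  Digit '0' (value 0) x 2^1 = 0
  Digit '0' (value 0) x 2^0 = 0
Sum = 6200

6200


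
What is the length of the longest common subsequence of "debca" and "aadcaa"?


LCS of "debca" and "aadcaa"
DP table:
           a    a    d    c    a    a
      0    0    0    0    0    0    0
  d   0    0    0    1    1    1    1
  e   0    0    0    1    1    1    1
  b   0    0    0    1    1    1    1
  c   0    0    0    1    2    2    2
  a   0    1    1    1    2    3    3
LCS length = dp[5][6] = 3

3


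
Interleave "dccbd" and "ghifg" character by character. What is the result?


Interleaving "dccbd" and "ghifg":
  Position 0: 'd' from first, 'g' from second => "dg"
  Position 1: 'c' from first, 'h' from second => "ch"
  Position 2: 'c' from first, 'i' from second => "ci"
  Position 3: 'b' from first, 'f' from second => "bf"
  Position 4: 'd' from first, 'g' from second => "dg"
Result: dgchcibfdg

dgchcibfdg


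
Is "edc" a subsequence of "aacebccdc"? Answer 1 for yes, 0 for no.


Check if "edc" is a subsequence of "aacebccdc"
Greedy scan:
  Position 0 ('a'): no match needed
  Position 1 ('a'): no match needed
  Position 2 ('c'): no match needed
  Position 3 ('e'): matches sub[0] = 'e'
  Position 4 ('b'): no match needed
  Position 5 ('c'): no match needed
  Position 6 ('c'): no match needed
  Position 7 ('d'): matches sub[1] = 'd'
  Position 8 ('c'): matches sub[2] = 'c'
All 3 characters matched => is a subsequence

1


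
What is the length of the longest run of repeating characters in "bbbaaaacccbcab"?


Input: "bbbaaaacccbcab"
Scanning for longest run:
  Position 1 ('b'): continues run of 'b', length=2
  Position 2 ('b'): continues run of 'b', length=3
  Position 3 ('a'): new char, reset run to 1
  Position 4 ('a'): continues run of 'a', length=2
  Position 5 ('a'): continues run of 'a', length=3
  Position 6 ('a'): continues run of 'a', length=4
  Position 7 ('c'): new char, reset run to 1
  Position 8 ('c'): continues run of 'c', length=2
  Position 9 ('c'): continues run of 'c', length=3
  Position 10 ('b'): new char, reset run to 1
  Position 11 ('c'): new char, reset run to 1
  Position 12 ('a'): new char, reset run to 1
  Position 13 ('b'): new char, reset run to 1
Longest run: 'a' with length 4

4


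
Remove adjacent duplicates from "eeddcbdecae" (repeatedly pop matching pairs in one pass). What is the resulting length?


Input: eeddcbdecae
Stack-based adjacent duplicate removal:
  Read 'e': push. Stack: e
  Read 'e': matches stack top 'e' => pop. Stack: (empty)
  Read 'd': push. Stack: d
  Read 'd': matches stack top 'd' => pop. Stack: (empty)
  Read 'c': push. Stack: c
  Read 'b': push. Stack: cb
  Read 'd': push. Stack: cbd
  Read 'e': push. Stack: cbde
  Read 'c': push. Stack: cbdec
  Read 'a': push. Stack: cbdeca
  Read 'e': push. Stack: cbdecae
Final stack: "cbdecae" (length 7)

7


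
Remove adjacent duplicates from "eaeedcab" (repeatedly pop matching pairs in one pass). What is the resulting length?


Input: eaeedcab
Stack-based adjacent duplicate removal:
  Read 'e': push. Stack: e
  Read 'a': push. Stack: ea
  Read 'e': push. Stack: eae
  Read 'e': matches stack top 'e' => pop. Stack: ea
  Read 'd': push. Stack: ead
  Read 'c': push. Stack: eadc
  Read 'a': push. Stack: eadca
  Read 'b': push. Stack: eadcab
Final stack: "eadcab" (length 6)

6


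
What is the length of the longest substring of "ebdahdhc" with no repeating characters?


Input: "ebdahdhc"
Sliding window (track last position of each char):
  Position 0 ('e'): window [0,0] length 1 -- new best
  Position 1 ('b'): window [0,1] length 2 -- new best
  Position 2 ('d'): window [0,2] length 3 -- new best
  Position 3 ('a'): window [0,3] length 4 -- new best
  Position 4 ('h'): window [0,4] length 5 -- new best
  Position 5 ('d'): repeat (last at 2), move window start to 3
  Position 5 ('d'): window [3,5] length 3
  Position 6 ('h'): repeat (last at 4), move window start to 5
  Position 6 ('h'): window [5,6] length 2
  Position 7 ('c'): window [5,7] length 3
Longest substring with no repeats: "ebdah" with length 5

5


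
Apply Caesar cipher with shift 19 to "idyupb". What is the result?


Caesar cipher: shift "idyupb" by 19
  'i' (pos 8) + 19 = pos 1 = 'b'
  'd' (pos 3) + 19 = pos 22 = 'w'
  'y' (pos 24) + 19 = pos 17 = 'r'
  'u' (pos 20) + 19 = pos 13 = 'n'
  'p' (pos 15) + 19 = pos 8 = 'i'
  'b' (pos 1) + 19 = pos 20 = 'u'
Result: bwrniu

bwrniu


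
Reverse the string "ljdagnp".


Input: ljdagnp
Reading characters right to left:
  Position 6: 'p'
  Position 5: 'n'
  Position 4: 'g'
  Position 3: 'a'
  Position 2: 'd'
  Position 1: 'j'
  Position 0: 'l'
Reversed: pngadjl

pngadjl


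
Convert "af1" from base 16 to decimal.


Input: "af1" in base 16
Positional expansion:
  Digit 'a' (value 10) x 16^2 = 2560
  Digit 'f' (value 15) x 16^1 = 240
  Digit '1' (value 1) x 16^0 = 1
Sum = 2801

2801


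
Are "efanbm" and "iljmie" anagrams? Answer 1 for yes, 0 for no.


Strings: "efanbm", "iljmie"
Sorted first:  abefmn
Sorted second: eiijlm
Differ at position 0: 'a' vs 'e' => not anagrams

0


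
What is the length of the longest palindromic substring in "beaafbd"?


Input: "beaafbd"
Checking substrings for palindromes:
  [2:4] "aa" (len 2) => palindrome
Longest palindromic substring: "aa" with length 2

2


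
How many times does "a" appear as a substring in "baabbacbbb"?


Searching for "a" in "baabbacbbb"
Scanning each position:
  Position 0: "b" => no
  Position 1: "a" => MATCH
  Position 2: "a" => MATCH
  Position 3: "b" => no
  Position 4: "b" => no
  Position 5: "a" => MATCH
  Position 6: "c" => no
  Position 7: "b" => no
  Position 8: "b" => no
  Position 9: "b" => no
Total occurrences: 3

3


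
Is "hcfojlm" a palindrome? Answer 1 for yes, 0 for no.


Input: hcfojlm
Reversed: mljofch
  Compare pos 0 ('h') with pos 6 ('m'): MISMATCH
  Compare pos 1 ('c') with pos 5 ('l'): MISMATCH
  Compare pos 2 ('f') with pos 4 ('j'): MISMATCH
Result: not a palindrome

0


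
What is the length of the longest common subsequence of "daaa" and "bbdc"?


LCS of "daaa" and "bbdc"
DP table:
           b    b    d    c
      0    0    0    0    0
  d   0    0    0    1    1
  a   0    0    0    1    1
  a   0    0    0    1    1
  a   0    0    0    1    1
LCS length = dp[4][4] = 1

1


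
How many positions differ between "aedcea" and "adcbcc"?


Comparing "aedcea" and "adcbcc" position by position:
  Position 0: 'a' vs 'a' => same
  Position 1: 'e' vs 'd' => DIFFER
  Position 2: 'd' vs 'c' => DIFFER
  Position 3: 'c' vs 'b' => DIFFER
  Position 4: 'e' vs 'c' => DIFFER
  Position 5: 'a' vs 'c' => DIFFER
Positions that differ: 5

5


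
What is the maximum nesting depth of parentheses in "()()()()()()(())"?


Input: "()()()()()()(())"
Tracking depth:
  Position 0 '(': depth becomes 1
  Position 1 ')': depth becomes 0
  Position 2 '(': depth becomes 1
  Position 3 ')': depth becomes 0
  Position 4 '(': depth becomes 1
  Position 5 ')': depth becomes 0
  Position 6 '(': depth becomes 1
  Position 7 ')': depth becomes 0
  Position 8 '(': depth becomes 1
  Position 9 ')': depth becomes 0
  Position 10 '(': depth becomes 1
  Position 11 ')': depth becomes 0
  Position 12 '(': depth becomes 1
  Position 13 '(': depth becomes 2
  Position 14 ')': depth becomes 1
  Position 15 ')': depth becomes 0
Maximum depth reached: 2

2


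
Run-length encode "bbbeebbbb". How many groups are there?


Input: bbbeebbbb
Scanning for consecutive runs:
  Group 1: 'b' x 3 (positions 0-2)
  Group 2: 'e' x 2 (positions 3-4)
  Group 3: 'b' x 4 (positions 5-8)
Total groups: 3

3


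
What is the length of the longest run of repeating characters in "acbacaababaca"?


Input: "acbacaababaca"
Scanning for longest run:
  Position 1 ('c'): new char, reset run to 1
  Position 2 ('b'): new char, reset run to 1
  Position 3 ('a'): new char, reset run to 1
  Position 4 ('c'): new char, reset run to 1
  Position 5 ('a'): new char, reset run to 1
  Position 6 ('a'): continues run of 'a', length=2
  Position 7 ('b'): new char, reset run to 1
  Position 8 ('a'): new char, reset run to 1
  Position 9 ('b'): new char, reset run to 1
  Position 10 ('a'): new char, reset run to 1
  Position 11 ('c'): new char, reset run to 1
  Position 12 ('a'): new char, reset run to 1
Longest run: 'a' with length 2

2


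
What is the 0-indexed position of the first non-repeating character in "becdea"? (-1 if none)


Input: becdea
Character frequencies:
  'a': 1
  'b': 1
  'c': 1
  'd': 1
  'e': 2
Scanning left to right for freq == 1:
  Position 0 ('b'): unique! => answer = 0

0


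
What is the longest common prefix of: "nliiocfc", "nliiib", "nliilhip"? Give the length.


Words: nliiocfc, nliiib, nliilhip
  Position 0: all 'n' => match
  Position 1: all 'l' => match
  Position 2: all 'i' => match
  Position 3: all 'i' => match
  Position 4: ('o', 'i', 'l') => mismatch, stop
LCP = "nlii" (length 4)

4


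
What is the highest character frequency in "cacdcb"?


Input: cacdcb
Character counts:
  'a': 1
  'b': 1
  'c': 3
  'd': 1
Maximum frequency: 3

3


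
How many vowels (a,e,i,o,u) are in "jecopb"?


Input: jecopb
Checking each character:
  'j' at position 0: consonant
  'e' at position 1: vowel (running total: 1)
  'c' at position 2: consonant
  'o' at position 3: vowel (running total: 2)
  'p' at position 4: consonant
  'b' at position 5: consonant
Total vowels: 2

2


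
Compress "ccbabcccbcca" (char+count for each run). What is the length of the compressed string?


Input: ccbabcccbcca
Runs:
  'c' x 2 => "c2"
  'b' x 1 => "b1"
  'a' x 1 => "a1"
  'b' x 1 => "b1"
  'c' x 3 => "c3"
  'b' x 1 => "b1"
  'c' x 2 => "c2"
  'a' x 1 => "a1"
Compressed: "c2b1a1b1c3b1c2a1"
Compressed length: 16

16


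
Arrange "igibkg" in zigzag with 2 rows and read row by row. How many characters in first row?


Zigzag "igibkg" into 2 rows:
Placing characters:
  'i' => row 0
  'g' => row 1
  'i' => row 0
  'b' => row 1
  'k' => row 0
  'g' => row 1
Rows:
  Row 0: "iik"
  Row 1: "gbg"
First row length: 3

3


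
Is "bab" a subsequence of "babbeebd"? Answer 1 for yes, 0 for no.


Check if "bab" is a subsequence of "babbeebd"
Greedy scan:
  Position 0 ('b'): matches sub[0] = 'b'
  Position 1 ('a'): matches sub[1] = 'a'
  Position 2 ('b'): matches sub[2] = 'b'
  Position 3 ('b'): no match needed
  Position 4 ('e'): no match needed
  Position 5 ('e'): no match needed
  Position 6 ('b'): no match needed
  Position 7 ('d'): no match needed
All 3 characters matched => is a subsequence

1


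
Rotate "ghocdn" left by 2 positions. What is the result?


Input: "ghocdn", rotate left by 2
First 2 characters: "gh"
Remaining characters: "ocdn"
Concatenate remaining + first: "ocdn" + "gh" = "ocdngh"

ocdngh


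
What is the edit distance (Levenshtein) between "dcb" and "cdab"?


Computing edit distance: "dcb" -> "cdab"
DP table:
           c    d    a    b
      0    1    2    3    4
  d   1    1    1    2    3
  c   2    1    2    2    3
  b   3    2    2    3    2
Edit distance = dp[3][4] = 2

2


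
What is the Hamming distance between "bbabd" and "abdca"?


Comparing "bbabd" and "abdca" position by position:
  Position 0: 'b' vs 'a' => differ
  Position 1: 'b' vs 'b' => same
  Position 2: 'a' vs 'd' => differ
  Position 3: 'b' vs 'c' => differ
  Position 4: 'd' vs 'a' => differ
Total differences (Hamming distance): 4

4


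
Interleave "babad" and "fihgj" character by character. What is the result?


Interleaving "babad" and "fihgj":
  Position 0: 'b' from first, 'f' from second => "bf"
  Position 1: 'a' from first, 'i' from second => "ai"
  Position 2: 'b' from first, 'h' from second => "bh"
  Position 3: 'a' from first, 'g' from second => "ag"
  Position 4: 'd' from first, 'j' from second => "dj"
Result: bfaibhagdj

bfaibhagdj


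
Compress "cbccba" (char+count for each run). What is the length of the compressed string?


Input: cbccba
Runs:
  'c' x 1 => "c1"
  'b' x 1 => "b1"
  'c' x 2 => "c2"
  'b' x 1 => "b1"
  'a' x 1 => "a1"
Compressed: "c1b1c2b1a1"
Compressed length: 10

10


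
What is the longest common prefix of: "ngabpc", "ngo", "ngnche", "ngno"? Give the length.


Words: ngabpc, ngo, ngnche, ngno
  Position 0: all 'n' => match
  Position 1: all 'g' => match
  Position 2: ('a', 'o', 'n', 'n') => mismatch, stop
LCP = "ng" (length 2)

2


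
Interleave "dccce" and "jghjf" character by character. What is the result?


Interleaving "dccce" and "jghjf":
  Position 0: 'd' from first, 'j' from second => "dj"
  Position 1: 'c' from first, 'g' from second => "cg"
  Position 2: 'c' from first, 'h' from second => "ch"
  Position 3: 'c' from first, 'j' from second => "cj"
  Position 4: 'e' from first, 'f' from second => "ef"
Result: djcgchcjef

djcgchcjef


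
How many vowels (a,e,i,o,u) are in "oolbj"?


Input: oolbj
Checking each character:
  'o' at position 0: vowel (running total: 1)
  'o' at position 1: vowel (running total: 2)
  'l' at position 2: consonant
  'b' at position 3: consonant
  'j' at position 4: consonant
Total vowels: 2

2


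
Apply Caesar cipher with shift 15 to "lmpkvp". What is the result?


Caesar cipher: shift "lmpkvp" by 15
  'l' (pos 11) + 15 = pos 0 = 'a'
  'm' (pos 12) + 15 = pos 1 = 'b'
  'p' (pos 15) + 15 = pos 4 = 'e'
  'k' (pos 10) + 15 = pos 25 = 'z'
  'v' (pos 21) + 15 = pos 10 = 'k'
  'p' (pos 15) + 15 = pos 4 = 'e'
Result: abezke

abezke


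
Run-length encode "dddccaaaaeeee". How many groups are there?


Input: dddccaaaaeeee
Scanning for consecutive runs:
  Group 1: 'd' x 3 (positions 0-2)
  Group 2: 'c' x 2 (positions 3-4)
  Group 3: 'a' x 4 (positions 5-8)
  Group 4: 'e' x 4 (positions 9-12)
Total groups: 4

4


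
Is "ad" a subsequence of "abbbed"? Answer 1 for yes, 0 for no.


Check if "ad" is a subsequence of "abbbed"
Greedy scan:
  Position 0 ('a'): matches sub[0] = 'a'
  Position 1 ('b'): no match needed
  Position 2 ('b'): no match needed
  Position 3 ('b'): no match needed
  Position 4 ('e'): no match needed
  Position 5 ('d'): matches sub[1] = 'd'
All 2 characters matched => is a subsequence

1


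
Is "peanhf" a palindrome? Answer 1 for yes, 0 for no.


Input: peanhf
Reversed: fhnaep
  Compare pos 0 ('p') with pos 5 ('f'): MISMATCH
  Compare pos 1 ('e') with pos 4 ('h'): MISMATCH
  Compare pos 2 ('a') with pos 3 ('n'): MISMATCH
Result: not a palindrome

0


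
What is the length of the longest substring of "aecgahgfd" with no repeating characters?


Input: "aecgahgfd"
Sliding window (track last position of each char):
  Position 0 ('a'): window [0,0] length 1 -- new best
  Position 1 ('e'): window [0,1] length 2 -- new best
  Position 2 ('c'): window [0,2] length 3 -- new best
  Position 3 ('g'): window [0,3] length 4 -- new best
  Position 4 ('a'): repeat (last at 0), move window start to 1
  Position 4 ('a'): window [1,4] length 4
  Position 5 ('h'): window [1,5] length 5 -- new best
  Position 6 ('g'): repeat (last at 3), move window start to 4
  Position 6 ('g'): window [4,6] length 3
  Position 7 ('f'): window [4,7] length 4
  Position 8 ('d'): window [4,8] length 5
Longest substring with no repeats: "ecgah" with length 5

5


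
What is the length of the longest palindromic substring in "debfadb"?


Input: "debfadb"
Checking substrings for palindromes:
  No multi-char palindromic substrings found
Longest palindromic substring: "d" with length 1

1


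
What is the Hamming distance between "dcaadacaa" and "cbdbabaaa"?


Comparing "dcaadacaa" and "cbdbabaaa" position by position:
  Position 0: 'd' vs 'c' => differ
  Position 1: 'c' vs 'b' => differ
  Position 2: 'a' vs 'd' => differ
  Position 3: 'a' vs 'b' => differ
  Position 4: 'd' vs 'a' => differ
  Position 5: 'a' vs 'b' => differ
  Position 6: 'c' vs 'a' => differ
  Position 7: 'a' vs 'a' => same
  Position 8: 'a' vs 'a' => same
Total differences (Hamming distance): 7

7


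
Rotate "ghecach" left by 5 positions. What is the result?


Input: "ghecach", rotate left by 5
First 5 characters: "gheca"
Remaining characters: "ch"
Concatenate remaining + first: "ch" + "gheca" = "chgheca"

chgheca


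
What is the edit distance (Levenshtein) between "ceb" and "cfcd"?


Computing edit distance: "ceb" -> "cfcd"
DP table:
           c    f    c    d
      0    1    2    3    4
  c   1    0    1    2    3
  e   2    1    1    2    3
  b   3    2    2    2    3
Edit distance = dp[3][4] = 3

3
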